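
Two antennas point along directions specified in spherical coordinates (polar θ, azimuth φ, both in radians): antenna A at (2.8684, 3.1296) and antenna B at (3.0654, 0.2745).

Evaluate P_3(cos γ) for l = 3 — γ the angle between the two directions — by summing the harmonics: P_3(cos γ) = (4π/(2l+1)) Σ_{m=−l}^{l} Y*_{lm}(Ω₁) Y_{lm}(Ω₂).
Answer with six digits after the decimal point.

0.668617

Addition theorem: P_3(cos γ) = (4π/7) Σ_m Y*_{lm}(Ω₁) Y_{lm}(Ω₂), m = −3…3:
  m=-3: Y*=(-0.008189, 0.000295)  Y=(0.000125, -0.000135)  product (-0.000001, 0.000001)
  m=-2: Y*=(-0.071617, 0.001718)  Y=(-0.005037, 0.003081)  product (0.000355, -0.000229)
  m=-1: Y*=(-0.317025, 0.003802)  Y=(0.094031, -0.026480)  product (-0.029709, 0.008752)
  m=+0: Y*=(-0.587883, -0.000000)  Y=(-0.733408, 0.000000)  product (0.431158, 0.000000)
  m=+1: Y*=(0.317025, 0.003802)  Y=(-0.094031, -0.026480)  product (-0.029709, -0.008752)
  m=+2: Y*=(-0.071617, -0.001718)  Y=(-0.005037, -0.003081)  product (0.000355, 0.000229)
  m=+3: Y*=(0.008189, 0.000295)  Y=(-0.000125, -0.000135)  product (-0.000001, -0.000001)
Accumulated sum (0.372448, 0.000000); after 4π/(2l+1) scaling, (0.668617, 0.000000) ⇒ P_3 = 0.668617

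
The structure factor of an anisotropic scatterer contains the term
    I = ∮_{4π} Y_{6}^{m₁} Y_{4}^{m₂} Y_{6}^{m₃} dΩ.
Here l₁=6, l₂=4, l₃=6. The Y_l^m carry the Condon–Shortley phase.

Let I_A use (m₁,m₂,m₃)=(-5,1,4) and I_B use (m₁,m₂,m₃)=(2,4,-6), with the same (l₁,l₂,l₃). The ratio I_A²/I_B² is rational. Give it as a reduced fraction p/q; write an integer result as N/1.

Shared (l₁,l₂,l₃)=(6,4,6): N and (l;000)² cancel in I_A²/I_B².
A: Δ = 4!·8!·4!/17! = 1/15315300; Racah Σ t=3..4: t=3:−1/967680 t=4:+1/725760 = 1/2903040; ⇒ 3j(6 4 6; -5 1 4)² = 5/3094, sgn +1
B: Δ = 4!·8!·4!/17! = 1/15315300; Racah Σ t=4..4: t=4:+1/23224320 = 1/23224320; ⇒ 3j(6 4 6; 2 4 -6)² = 1/442, sgn +1
I_A²/I_B² = (5/3094)/(1/442) = 5/7

5/7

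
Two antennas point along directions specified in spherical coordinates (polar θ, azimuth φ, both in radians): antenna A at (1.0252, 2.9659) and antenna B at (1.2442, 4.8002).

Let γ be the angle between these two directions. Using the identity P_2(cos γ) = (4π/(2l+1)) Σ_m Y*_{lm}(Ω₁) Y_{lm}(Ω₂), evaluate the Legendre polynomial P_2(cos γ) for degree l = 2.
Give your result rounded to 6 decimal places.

Summing Y*_{l m}(θ₁,φ₁)·Y_{l m}(θ₂,φ₂) over m ∈ [−2, 2]; prefactor 4π/(2·2+1) = 2.513274:
  m=-2: Y*=+0.265009-0.097152i  Y=-0.341186+0.060544i  product -0.084536+0.049192i
  m=-1: Y*=-0.337418+0.059900i  Y=+0.020587+0.233844i  product -0.020954-0.077670i
  m=+0: Y*=-0.060600-0.000000i  Y=-0.218005+0.000000i  product +0.013211+0.000000i
  m=+1: Y*=+0.337418+0.059900i  Y=-0.020587+0.233844i  product -0.020954+0.077670i
  m=+2: Y*=+0.265009+0.097152i  Y=-0.341186-0.060544i  product -0.084536-0.049192i
Accumulated sum -0.197767+0.000000i; after 4π/(2l+1) scaling, -0.497043+0.000000i ⇒ P_2 = -0.497043

-0.497043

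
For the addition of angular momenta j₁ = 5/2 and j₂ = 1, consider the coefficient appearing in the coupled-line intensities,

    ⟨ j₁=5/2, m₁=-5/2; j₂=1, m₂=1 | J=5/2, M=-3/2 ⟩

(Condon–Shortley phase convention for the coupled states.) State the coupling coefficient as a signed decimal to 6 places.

triangle: 1!*4!*1!/7! = 24/5040
(j±m)!: 0!*5!*2!*0!*1!*4! = 5760
prefactor² = (2J+1)*Δ*N² = 1152/7
  k=1: −1/(1!*0!*4!*1!*0!*0!) = -1/24
Σ = -1/24  ⇒  CG² = 1152/7*(-1/24)² = 2/7
CG = −√(2/7) = -0.534522

-0.534522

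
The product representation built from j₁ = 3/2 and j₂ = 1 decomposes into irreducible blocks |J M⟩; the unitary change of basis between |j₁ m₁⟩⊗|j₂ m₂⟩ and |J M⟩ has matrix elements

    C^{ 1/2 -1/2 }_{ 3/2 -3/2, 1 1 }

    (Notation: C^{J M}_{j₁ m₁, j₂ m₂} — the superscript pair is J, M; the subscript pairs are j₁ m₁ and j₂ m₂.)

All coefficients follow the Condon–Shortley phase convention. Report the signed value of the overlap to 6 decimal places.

√[2·2!1!0!/4! · 0!3!2!0!0!1!] = √(2)
  +(−1)^2/∏(2,0,1,0,0,0)! = 1/2  (running 1/2)
⟨..|..⟩ = √(2)·(1/2) = +0.707107

+0.707107  (= +√(1/2))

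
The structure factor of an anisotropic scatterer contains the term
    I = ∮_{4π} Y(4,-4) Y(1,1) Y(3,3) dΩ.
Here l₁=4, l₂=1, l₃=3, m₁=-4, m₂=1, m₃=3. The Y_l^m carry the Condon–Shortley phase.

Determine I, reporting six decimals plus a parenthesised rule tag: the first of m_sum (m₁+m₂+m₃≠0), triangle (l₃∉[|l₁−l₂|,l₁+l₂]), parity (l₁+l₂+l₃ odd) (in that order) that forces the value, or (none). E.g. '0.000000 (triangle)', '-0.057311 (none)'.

Rules hold: Σm=0, L=8 even, 3≤3≤5.
N = 9·3·7 = 189
Δ = 2!·6!·0!/9! = 1/252
Racah Σ t=1..1: t=1:−1/36 = -1/36
⇒ 3j(4 1 3; 0 0 0)² = 4/63, sgn +1
Racah Σ t=2..2: t=2:+1/1440 = 1/1440
⇒ 3j(4 1 3; -4 1 3)² = 1/9, sgn +1
4πI² = N·(3j₀)²·(3jₘ)² = 4/3
I = +1·√(1.33333/4π) = 0.32573501
No selection rule forces the value: the integral is nonzero (none).

0.325735 (none)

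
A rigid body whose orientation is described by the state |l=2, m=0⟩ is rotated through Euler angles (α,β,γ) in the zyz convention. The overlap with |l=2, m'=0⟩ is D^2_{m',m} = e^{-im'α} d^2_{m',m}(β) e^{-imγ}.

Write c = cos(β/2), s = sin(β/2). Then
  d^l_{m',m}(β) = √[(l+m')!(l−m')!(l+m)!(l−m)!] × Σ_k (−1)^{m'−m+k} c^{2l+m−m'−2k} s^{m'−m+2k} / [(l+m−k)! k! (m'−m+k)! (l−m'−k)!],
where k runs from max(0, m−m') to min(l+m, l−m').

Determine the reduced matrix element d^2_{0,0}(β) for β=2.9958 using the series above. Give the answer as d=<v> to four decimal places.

d=0.9683

d^2_{0,0}(β=2.9958) via the finite sum:
With c≡cos(β/2)=0.072832 and s≡sin(β/2)=0.997344, N=[2·2·2·2]^{1/2}=4.000000
The bounds max(0,m−m')=0 and min(l+m,l−m')=2 give 3 terms
  k=0: (−1)^0·4.0000/(4)·0.0728^4·0.9973^0 = +0.000028
  k=1: (−1)^1·4.0000/(1)·0.0728^2·0.9973^2 = -0.021105
  k=2: (−1)^2·4.0000/(4)·0.0728^0·0.9973^4 = +0.989419
d^2_{0,0}(2.9958) = +0.000028 -0.021105 +0.989419 = +0.968342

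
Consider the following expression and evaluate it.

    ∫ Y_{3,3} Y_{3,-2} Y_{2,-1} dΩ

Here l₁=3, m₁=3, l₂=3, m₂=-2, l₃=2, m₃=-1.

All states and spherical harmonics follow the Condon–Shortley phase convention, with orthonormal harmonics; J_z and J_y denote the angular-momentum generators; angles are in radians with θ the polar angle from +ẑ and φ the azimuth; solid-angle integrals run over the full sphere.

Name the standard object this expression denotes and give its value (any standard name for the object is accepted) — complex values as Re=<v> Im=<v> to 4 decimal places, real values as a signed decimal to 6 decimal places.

Gaunt coefficient, -0.210261

This is a Gaunt coefficient — the integral of a triple product of spherical harmonics over the sphere.
Checks pass: Σm=0; 8 even; l₃=2∈[0,6].
(2·3+1)(2·3+1)(2·2+1) = 245
Δ: 4! 2! 2! / 9! → 1/3780
sum: t=1:−1/24 t=2:+1/4 t=3:−1/24 = 1/6
3j²(3 3 2; 0 0 0) = Δ·Π!·Σ² = 4/105  (sign +1)
sum: t=0:+1/48 = 1/48
3j²(3 3 2; 3 -2 -1) = Δ·Π!·Σ² = 5/84  (sign -1)
combine: 4πI² = 245·4/105·5/84 = 5/9
take √, sign -1: I = -0.21026104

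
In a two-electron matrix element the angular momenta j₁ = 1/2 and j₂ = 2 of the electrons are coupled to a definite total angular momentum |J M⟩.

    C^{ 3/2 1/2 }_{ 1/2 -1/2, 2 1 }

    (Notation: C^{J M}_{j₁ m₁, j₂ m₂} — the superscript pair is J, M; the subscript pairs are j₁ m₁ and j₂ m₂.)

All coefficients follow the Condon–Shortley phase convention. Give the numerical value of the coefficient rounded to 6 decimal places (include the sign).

triangle: 1!×0!×3!/5! = 6/120
(j±m)!: 0!×1!×3!×1!×2!×1! = 12
prefactor² = (2J+1)×Δ×N² = 12/5
  k=1: −1/(1!×0!×0!×2!×0!×1!) = -1/2
Σ = -1/2  ⇒  CG² = 12/5×(-1/2)² = 3/5
CG = −√(3/5) = -0.774597

-0.774597  (= −√(3/5))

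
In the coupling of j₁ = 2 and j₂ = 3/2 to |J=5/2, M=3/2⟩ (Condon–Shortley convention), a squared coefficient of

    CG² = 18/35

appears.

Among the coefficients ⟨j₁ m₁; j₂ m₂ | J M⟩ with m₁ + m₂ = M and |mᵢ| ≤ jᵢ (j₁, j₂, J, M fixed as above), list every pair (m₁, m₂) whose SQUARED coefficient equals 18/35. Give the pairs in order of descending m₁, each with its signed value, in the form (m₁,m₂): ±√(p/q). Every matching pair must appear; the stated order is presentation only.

(0,3/2): −√(18/35)

Admissible pairs with m₁+m₂ = M = 3/2: (0,3/2), (1,1/2), (2,-1/2)
  (m₁,m₂)=(2,-1/2): CG² = 16/35, CG = +√(16/35)
  (m₁,m₂)=(1,1/2): CG² = 1/35, CG = +√(1/35)
  (m₁,m₂)=(0,3/2): CG² = 18/35, CG = −√(18/35)   ← matches the target
Pairs with CG² = 18/35: (0,3/2): −√(18/35)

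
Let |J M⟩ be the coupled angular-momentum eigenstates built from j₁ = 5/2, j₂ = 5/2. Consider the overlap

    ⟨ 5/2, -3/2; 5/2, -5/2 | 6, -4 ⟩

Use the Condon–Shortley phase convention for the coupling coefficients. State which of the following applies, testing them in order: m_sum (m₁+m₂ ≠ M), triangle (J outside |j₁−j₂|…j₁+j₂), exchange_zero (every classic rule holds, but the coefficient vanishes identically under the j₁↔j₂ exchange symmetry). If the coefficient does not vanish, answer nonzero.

m-sum: m₁+m₂ = -3/2+(-5/2) = -4, M = -4  ✓
triangle: need |j₁−j₂| ≤ J ≤ j₁+j₂, i.e. J ∈ [0, 5]; J = 6 is outside ✗ ⇒ coefficient is 0

triangle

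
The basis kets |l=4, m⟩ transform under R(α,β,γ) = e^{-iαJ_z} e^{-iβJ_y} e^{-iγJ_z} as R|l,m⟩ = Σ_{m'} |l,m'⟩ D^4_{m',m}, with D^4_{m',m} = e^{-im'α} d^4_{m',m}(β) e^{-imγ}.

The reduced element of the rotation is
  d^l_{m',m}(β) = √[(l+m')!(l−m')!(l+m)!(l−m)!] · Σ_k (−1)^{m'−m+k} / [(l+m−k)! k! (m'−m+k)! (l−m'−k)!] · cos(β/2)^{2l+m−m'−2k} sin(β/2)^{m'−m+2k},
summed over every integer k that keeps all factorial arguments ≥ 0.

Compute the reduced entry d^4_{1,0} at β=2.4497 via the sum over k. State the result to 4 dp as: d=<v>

d=0.3160

d^4_{1,0}(β=2.4497) via the finite sum:
With c≡cos(β/2)=0.339087 and s≡sin(β/2)=0.940755, N=[120·6·24·24]^{1/2}=643.987578
k∈{0,1,2,3} keeps every argument non-negative
  k=0: (−1)^1·643.9876/(144)·0.3391^7·0.9408^1 = -0.002169
  k=1: (−1)^2·643.9876/(24)·0.3391^5·0.9408^3 = +0.100150
  k=2: (−1)^3·643.9876/(24)·0.3391^3·0.9408^5 = -0.770873
  k=3: (−1)^4·643.9876/(144)·0.3391^1·0.9408^7 = +0.988922
d^4_{1,0}(2.4497) = -0.002169 +0.100150 -0.770873 +0.988922 = +0.316031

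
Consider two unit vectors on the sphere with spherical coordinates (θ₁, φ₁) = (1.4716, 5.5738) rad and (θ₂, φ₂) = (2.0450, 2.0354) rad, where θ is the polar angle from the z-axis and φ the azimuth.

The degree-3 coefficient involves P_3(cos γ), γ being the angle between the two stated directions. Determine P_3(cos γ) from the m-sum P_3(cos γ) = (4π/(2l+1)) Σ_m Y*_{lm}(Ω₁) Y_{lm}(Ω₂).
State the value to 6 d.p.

Addition theorem: P_3(cos γ) = (4π/7) Σ_m Y*_{lm}(Ω₁) Y_{lm}(Ω₂), m = −3…3:
  m=-3: (-0.217451, -0.348883) × (0.289200, 0.051725) = (-0.044841, -0.112145)  (running Σ = (-0.044841, -0.112145))
  m=-2: (0.015177, -0.099062) × (0.221053, -0.295914) = (-0.025959, -0.026389)  (running Σ = (-0.070800, -0.138534))
  m=-1: (-0.232046, 0.199202) × (-0.005482, -0.010939) = (0.003451, 0.001446)  (running Σ = (-0.067349, -0.137088))
  m=0: (-0.109059, -0.000000) × (0.333556, 0.000000) = (-0.036377, -0.000000)  (running Σ = (-0.103726, -0.137088))
  m=1: (0.232046, 0.199202) × (0.005482, -0.010939) = (0.003451, -0.001446)  (running Σ = (-0.100275, -0.138534))
  m=2: (0.015177, 0.099062) × (0.221053, 0.295914) = (-0.025959, 0.026389)  (running Σ = (-0.126234, -0.112145))
  m=3: (0.217451, -0.348883) × (-0.289200, 0.051725) = (-0.044841, 0.112145)  (running Σ = (-0.171074, 0.000000))
Total Σ_m = (-0.171074, 0.000000). Multiply by 1.795196: (-0.307112, 0.000000). P_3(cos γ) = -0.307112

-0.307112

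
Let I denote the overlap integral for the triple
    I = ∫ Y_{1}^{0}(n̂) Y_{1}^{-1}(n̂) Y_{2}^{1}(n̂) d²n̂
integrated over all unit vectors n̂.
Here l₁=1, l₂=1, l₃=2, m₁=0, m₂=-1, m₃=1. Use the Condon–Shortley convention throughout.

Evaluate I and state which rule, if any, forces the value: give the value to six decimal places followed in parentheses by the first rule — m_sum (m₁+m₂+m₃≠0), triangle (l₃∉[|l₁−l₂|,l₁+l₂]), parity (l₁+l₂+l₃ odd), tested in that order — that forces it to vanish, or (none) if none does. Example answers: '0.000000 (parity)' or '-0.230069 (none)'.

Rules hold: Σm=0, L=4 even, 0≤2≤2.
N = 3·3·5 = 45
Δ = 0!·2!·2!/5! = 1/30
Racah Σ t=0..0: t=0:+1/1 = 1/1
⇒ 3j(1 1 2; 0 0 0)² = 2/15, sgn +1
Racah Σ t=0..0: t=0:+1/2 = 1/2
⇒ 3j(1 1 2; 0 -1 1)² = 1/10, sgn -1
4πI² = N·(3j₀)²·(3jₘ)² = 3/5
I = -1·√(0.6/4π) = -0.21850969
No selection rule forces the value: the integral is nonzero (none).

-0.218510 (none)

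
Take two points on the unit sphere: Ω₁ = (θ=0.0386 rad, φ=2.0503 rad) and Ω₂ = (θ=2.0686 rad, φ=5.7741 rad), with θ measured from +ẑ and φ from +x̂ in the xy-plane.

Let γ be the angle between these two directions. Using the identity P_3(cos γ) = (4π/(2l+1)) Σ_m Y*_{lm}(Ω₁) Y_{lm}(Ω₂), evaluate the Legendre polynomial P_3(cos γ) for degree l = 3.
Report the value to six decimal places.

Addition theorem: P_3(cos γ) = (4π/7) Σ_m Y*_{lm}(Ω₁) Y_{lm}(Ω₂), m = −3…3:
  term(m=-3) = (0.000001, 0.000007)   from Y*(Ω₁)=(0.000024, -0.000003), Y(Ω₂)=(0.012318, 0.282736)
  term(m=-2) = (-0.000226, 0.000526)   from Y*(Ω₁)=(-0.000873, -0.001245), Y(Ω₂)=(-0.197755, -0.320654)
  term(m=-1) = (-0.001654, 0.001089)   from Y*(Ω₁)=(-0.022972, 0.044178), Y(Ω₂)=(0.034717, 0.019378)
  term(m=+0) = (0.246260, 0.000000)   from Y*(Ω₁)=(0.743020, -0.000000), Y(Ω₂)=(0.331431, 0.000000)
  term(m=+1) = (-0.001654, -0.001089)   from Y*(Ω₁)=(0.022972, 0.044178), Y(Ω₂)=(-0.034717, 0.019378)
  term(m=+2) = (-0.000226, -0.000526)   from Y*(Ω₁)=(-0.000873, 0.001245), Y(Ω₂)=(-0.197755, 0.320654)
  term(m=+3) = (0.000001, -0.000007)   from Y*(Ω₁)=(-0.000024, -0.000003), Y(Ω₂)=(-0.012318, 0.282736)
Accumulated sum (0.242503, -0.000000); after 4π/(2l+1) scaling, (0.435339, -0.000000) ⇒ P_3 = 0.435339

0.435339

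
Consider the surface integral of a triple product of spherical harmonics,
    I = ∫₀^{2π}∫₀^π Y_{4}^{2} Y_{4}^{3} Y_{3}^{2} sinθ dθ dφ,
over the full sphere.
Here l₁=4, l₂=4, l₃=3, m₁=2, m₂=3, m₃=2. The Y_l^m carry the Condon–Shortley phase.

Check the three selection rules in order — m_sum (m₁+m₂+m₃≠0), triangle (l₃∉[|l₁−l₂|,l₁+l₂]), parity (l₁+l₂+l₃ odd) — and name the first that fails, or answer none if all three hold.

m_sum

azimuthal sum: 2 + 3 + 2 = 7  ✗
0 ≤ 3 ≤ 8 (triangle on l)
L = 4 + 4 + 3 = 11 (odd)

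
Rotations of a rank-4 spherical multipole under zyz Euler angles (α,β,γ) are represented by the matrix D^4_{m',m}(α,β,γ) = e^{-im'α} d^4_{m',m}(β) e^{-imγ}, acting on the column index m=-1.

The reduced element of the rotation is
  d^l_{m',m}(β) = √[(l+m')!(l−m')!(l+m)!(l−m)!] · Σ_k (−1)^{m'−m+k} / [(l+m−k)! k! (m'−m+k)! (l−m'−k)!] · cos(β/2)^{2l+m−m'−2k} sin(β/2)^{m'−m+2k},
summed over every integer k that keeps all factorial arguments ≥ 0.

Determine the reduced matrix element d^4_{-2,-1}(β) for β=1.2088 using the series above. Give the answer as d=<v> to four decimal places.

d=-0.3858

d^4_{-2,-1}(β=1.2088) via the finite sum:
c=cos(1.208800/2)=0.822843, s=sin(1.208800/2)=0.568268; N=√[2·720·6·120]=1018.233765
k∈{1,2,3} keeps every argument non-negative
  k=1: (−1)^0·1018.2338/(240)·0.8228^7·0.5683^1 = +0.615757
  k=2: (−1)^1·1018.2338/(48)·0.8228^5·0.5683^3 = -1.468427
  k=3: (−1)^2·1018.2338/(72)·0.8228^3·0.5683^5 = +0.466911
d^4_{-2,-1}(1.2088) = +0.615757 -1.468427 +0.466911 = -0.385759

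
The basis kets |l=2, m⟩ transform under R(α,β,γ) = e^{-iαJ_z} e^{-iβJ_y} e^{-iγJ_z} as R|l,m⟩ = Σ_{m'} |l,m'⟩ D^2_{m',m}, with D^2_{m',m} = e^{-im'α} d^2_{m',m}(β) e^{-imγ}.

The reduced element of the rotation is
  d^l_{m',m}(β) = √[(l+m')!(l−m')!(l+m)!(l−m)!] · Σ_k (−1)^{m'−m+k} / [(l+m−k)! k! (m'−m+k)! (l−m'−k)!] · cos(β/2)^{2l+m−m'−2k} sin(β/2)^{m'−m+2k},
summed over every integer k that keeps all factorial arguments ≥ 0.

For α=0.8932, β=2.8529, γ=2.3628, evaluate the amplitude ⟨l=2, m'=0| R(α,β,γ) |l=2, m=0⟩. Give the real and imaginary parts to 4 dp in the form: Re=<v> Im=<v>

Re=0.8784 Im=0.0000

Split into d^2_{0,0}(β=2.8529) × two z-phases.
With c≡cos(β/2)=0.143846 and s≡sin(β/2)=0.989600, N=[2·2·2·2]^{1/2}=4.000000
The bounds max(0,m−m')=0 and min(l+m,l−m')=2 give 3 terms
  k=0: (−1)^0·4.0000/(4)·0.1438^4·0.9896^0 = +0.000428
  k=1: (−1)^1·4.0000/(1)·0.1438^2·0.9896^2 = -0.081054
  k=2: (−1)^2·4.0000/(4)·0.1438^0·0.9896^4 = +0.959045
d^2_{0,0}(2.8529) = +0.000428 -0.081054 +0.959045 = +0.878420
D = (+1.000000+0.000000i)·(+0.878420)·(+1.000000+0.000000i) = +0.878420+0.000000i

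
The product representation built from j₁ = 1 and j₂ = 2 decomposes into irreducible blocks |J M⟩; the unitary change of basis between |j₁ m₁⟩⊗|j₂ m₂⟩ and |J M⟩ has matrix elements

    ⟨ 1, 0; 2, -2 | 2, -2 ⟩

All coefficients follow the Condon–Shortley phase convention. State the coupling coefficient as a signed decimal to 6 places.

+√(2/3) ≈ +0.816497

j₁+j₂−J=1  J+j₁−j₂=1  J−j₁+j₂=3  j₁+j₂+J+1=6
(j₁±m₁, j₂±m₂, J±M) = (1,1,0,4,0,4)
P² = 24
sum k=0..0:
  [0] +1/6 = 1/6
S = 1/6
C² = P²·S² = 2/3 ; C = +0.816497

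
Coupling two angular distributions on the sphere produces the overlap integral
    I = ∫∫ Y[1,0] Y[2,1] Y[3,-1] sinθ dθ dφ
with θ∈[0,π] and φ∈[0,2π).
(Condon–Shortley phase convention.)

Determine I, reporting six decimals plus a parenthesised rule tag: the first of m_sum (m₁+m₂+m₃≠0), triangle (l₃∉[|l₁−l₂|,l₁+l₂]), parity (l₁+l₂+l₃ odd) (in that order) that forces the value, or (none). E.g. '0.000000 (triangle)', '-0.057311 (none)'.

-0.233597 (none)

m-sum 0 ✓  L=6 even ✓  1≤3≤3 ✓
Π(2lᵢ+1) = 3×5×7 = 105
triangle coeff Δ(1,2,3) = 1/105
Σ_t [0,0]: t=0:+1/4 = 1/4
(3j)²=3/35 [(1 2 3; 0 0 0)], sign=-1
Σ_t [0,0]: t=0:+1/6 = 1/6
(3j)²=8/105 [(1 2 3; 0 1 -1)], sign=+1
⇒ 4πI² = 24/35
I = (-1)√(24/35/(4π)) = -0.23359668
No selection rule forces the value: the integral is nonzero (none).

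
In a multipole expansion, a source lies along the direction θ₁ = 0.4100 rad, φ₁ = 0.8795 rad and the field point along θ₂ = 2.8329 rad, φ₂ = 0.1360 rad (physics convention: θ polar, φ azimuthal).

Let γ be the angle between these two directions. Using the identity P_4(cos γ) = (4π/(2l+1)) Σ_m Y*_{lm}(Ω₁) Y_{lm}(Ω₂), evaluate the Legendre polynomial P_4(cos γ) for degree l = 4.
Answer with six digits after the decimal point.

-0.275474

Term-by-term m-sum for l=4 (normalisation 4π/9 = 1.396263):
  term(m=-4) = -0.00004 + 0.00001j   from Y*(Ω₁)=-0.01039 - 0.00411j, Y(Ω₂)=0.00323 - 0.00195j
  term(m=-3) = 0.00149 - 0.00192j   from Y*(Ω₁)=-0.06370 + 0.03505j, Y(Ω₂)=-0.03070 + 0.01327j
  term(m=-2) = 0.00359 + 0.04280j   from Y*(Ω₁)=-0.04861 + 0.25521j, Y(Ω₂)=0.15924 - 0.04441j
  term(m=-1) = -0.16884 - 0.15526j   from Y*(Ω₁)=0.31841 + 0.38477j, Y(Ω₂)=-0.45503 + 0.06227j
  term(m=+0) = 0.13031 + 0.00000j   from Y*(Ω₁)=0.26743 + 0.00000j, Y(Ω₂)=0.48726 + 0.00000j
  term(m=+1) = -0.16884 + 0.15526j   from Y*(Ω₁)=-0.31841 + 0.38477j, Y(Ω₂)=0.45503 + 0.06227j
  term(m=+2) = 0.00359 - 0.04280j   from Y*(Ω₁)=-0.04861 - 0.25521j, Y(Ω₂)=0.15924 + 0.04441j
  term(m=+3) = 0.00149 + 0.00192j   from Y*(Ω₁)=0.06370 + 0.03505j, Y(Ω₂)=0.03070 + 0.01327j
  term(m=+4) = -0.00004 - 0.00001j   from Y*(Ω₁)=-0.01039 + 0.00411j, Y(Ω₂)=0.00323 + 0.00195j
Σ over m = -0.19729 + 0.00000j; ×(4π/9) → -0.27547 + 0.00000j. Real part: -0.275474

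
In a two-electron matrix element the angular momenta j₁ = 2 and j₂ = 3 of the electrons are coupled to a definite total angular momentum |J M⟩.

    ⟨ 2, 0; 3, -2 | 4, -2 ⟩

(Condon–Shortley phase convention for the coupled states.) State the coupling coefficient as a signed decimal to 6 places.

j₁+j₂−J=1  J+j₁−j₂=3  J−j₁+j₂=5  j₁+j₂+J+1=10
(j₁±m₁, j₂±m₂, J±M) = (2,2,1,5,2,6)
P² = 8640/7
sum k=0..1:
  [0] +1/48 = 1/48
  [1] −1/240 = -1/240
S = 1/60
C² = P²·S² = 12/35 ; C = +0.585540

+0.585540  (= +√(12/35))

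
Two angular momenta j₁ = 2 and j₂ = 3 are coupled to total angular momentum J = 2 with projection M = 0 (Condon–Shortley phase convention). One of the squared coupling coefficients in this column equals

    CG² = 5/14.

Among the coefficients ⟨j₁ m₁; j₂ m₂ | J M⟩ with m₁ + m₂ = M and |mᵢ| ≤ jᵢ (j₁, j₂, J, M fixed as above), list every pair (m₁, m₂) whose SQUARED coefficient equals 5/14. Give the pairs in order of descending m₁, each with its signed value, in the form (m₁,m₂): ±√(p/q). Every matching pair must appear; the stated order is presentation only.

Admissible pairs with m₁+m₂ = M = 0: (-2,2), (-1,1), (0,0), (1,-1), (2,-2)
  (m₁,m₂)=(2,-2): CG² = 5/14, CG = +√(5/14)   ← matches the target
  (m₁,m₂)=(1,-1): CG² = 1/7, CG = −√(1/7)
  (m₁,m₂)=(0,0): CG² = 0/1, CG = 0
  (m₁,m₂)=(-1,1): CG² = 1/7, CG = +√(1/7)
  (m₁,m₂)=(-2,2): CG² = 5/14, CG = −√(5/14)   ← matches the target
Pairs with CG² = 5/14: (2,-2): +√(5/14); (-2,2): −√(5/14)

(2,-2): +√(5/14); (-2,2): −√(5/14)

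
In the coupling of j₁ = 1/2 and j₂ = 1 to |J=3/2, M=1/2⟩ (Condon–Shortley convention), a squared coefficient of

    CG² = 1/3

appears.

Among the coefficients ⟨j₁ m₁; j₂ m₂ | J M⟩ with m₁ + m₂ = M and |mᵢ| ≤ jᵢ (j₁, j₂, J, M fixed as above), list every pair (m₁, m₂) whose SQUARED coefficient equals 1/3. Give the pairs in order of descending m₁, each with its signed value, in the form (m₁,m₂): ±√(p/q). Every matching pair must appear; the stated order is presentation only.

Admissible pairs with m₁+m₂ = M = 1/2: (-1/2,1), (1/2,0)
  (m₁,m₂)=(1/2,0): CG² = 2/3, CG = +√(2/3)
  (m₁,m₂)=(-1/2,1): CG² = 1/3, CG = +√(1/3)   ← matches the target
Pairs with CG² = 1/3: (-1/2,1): +√(1/3)

(-1/2,1): +√(1/3)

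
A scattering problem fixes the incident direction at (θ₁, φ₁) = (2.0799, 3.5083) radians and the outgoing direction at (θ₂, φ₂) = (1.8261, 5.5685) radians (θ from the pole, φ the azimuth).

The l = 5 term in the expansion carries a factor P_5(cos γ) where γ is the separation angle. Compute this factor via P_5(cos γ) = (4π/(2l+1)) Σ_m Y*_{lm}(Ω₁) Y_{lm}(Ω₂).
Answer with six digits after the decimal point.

Expand P_5 via completeness: Σ_{m} conj(Y_{5,m}) at Ω₁ times Y_{5,m} at Ω₂ —
  [-5]  conj(Y_{5,-5})(Ω₁) = (0.061190, -0.227509) ; Y_{5,-5}(Ω₂) = (-0.357497, -0.164750) ; Δ = (-0.059357, 0.071253)
  [-4]  conj(Y_{5,-4})(Ω₁) = (-0.043157, -0.413609) ; Y_{5,-4}(Ω₂) = (0.311976, -0.090674) ; Δ = (-0.050967, -0.125123)
  [-3]  conj(Y_{5,-3})(Ω₁) = (-0.118856, -0.233594) ; Y_{5,-3}(Ω₂) = (0.072410, -0.112163) ; Δ = (-0.034807, -0.003583)
  [-2]  conj(Y_{5,-2})(Ω₁) = (0.134438, 0.121140) ; Y_{5,-2}(Ω₂) = (0.045674, 0.320800) ; Δ = (-0.032721, 0.048661)
  [-1]  conj(Y_{5,-1})(Ω₁) = (0.297799, 0.114378) ; Y_{5,-1}(Ω₂) = (0.045070, 0.039107) ; Δ = (0.008949, 0.016801)
  [+0]  conj(Y_{5,0})(Ω₁) = (-0.109809, -0.000000) ; Y_{5,0}(Ω₂) = (-0.318734, 0.000000) ; Δ = (0.035000, 0.000000)
  [+1]  conj(Y_{5,1})(Ω₁) = (-0.297799, 0.114378) ; Y_{5,1}(Ω₂) = (-0.045070, 0.039107) ; Δ = (0.008949, -0.016801)
  [+2]  conj(Y_{5,2})(Ω₁) = (0.134438, -0.121140) ; Y_{5,2}(Ω₂) = (0.045674, -0.320800) ; Δ = (-0.032721, -0.048661)
  [+3]  conj(Y_{5,3})(Ω₁) = (0.118856, -0.233594) ; Y_{5,3}(Ω₂) = (-0.072410, -0.112163) ; Δ = (-0.034807, 0.003583)
  [+4]  conj(Y_{5,4})(Ω₁) = (-0.043157, 0.413609) ; Y_{5,4}(Ω₂) = (0.311976, 0.090674) ; Δ = (-0.050967, 0.125123)
  [+5]  conj(Y_{5,5})(Ω₁) = (-0.061190, -0.227509) ; Y_{5,5}(Ω₂) = (0.357497, -0.164750) ; Δ = (-0.059357, -0.071253)
Total Σ_m = (-0.302809, 0.000000). Multiply by 1.142397: (-0.345929, 0.000000). P_5(cos γ) = -0.345929

-0.345929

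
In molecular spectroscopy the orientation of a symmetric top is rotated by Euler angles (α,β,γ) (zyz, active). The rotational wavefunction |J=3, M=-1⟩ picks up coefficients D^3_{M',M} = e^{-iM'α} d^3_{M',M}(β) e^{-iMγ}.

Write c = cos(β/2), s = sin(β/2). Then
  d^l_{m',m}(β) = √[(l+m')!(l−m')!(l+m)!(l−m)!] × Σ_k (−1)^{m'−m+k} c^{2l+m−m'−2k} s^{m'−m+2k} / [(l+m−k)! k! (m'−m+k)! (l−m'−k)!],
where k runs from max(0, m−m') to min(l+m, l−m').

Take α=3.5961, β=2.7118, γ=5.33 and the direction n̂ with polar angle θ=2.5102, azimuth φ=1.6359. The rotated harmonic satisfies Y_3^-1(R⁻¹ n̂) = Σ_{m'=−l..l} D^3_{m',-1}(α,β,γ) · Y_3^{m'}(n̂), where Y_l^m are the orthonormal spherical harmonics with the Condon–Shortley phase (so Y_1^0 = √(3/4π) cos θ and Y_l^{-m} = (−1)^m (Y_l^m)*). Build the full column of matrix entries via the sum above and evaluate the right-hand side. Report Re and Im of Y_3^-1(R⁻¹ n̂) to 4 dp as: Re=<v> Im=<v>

Re=0.2574 Im=-0.0421

Need the full column D^3_{m',-1} for m'=−3..3 at α=3.5961, β=2.7118, γ=5.3300.
cos(β/2)=0.213246, sin(β/2)=0.976999
d^3_{-3,-1}: single k=2 term ⇒ +0.007645;  D = -0.007010-0.003050i
d^3_{-2,-1}: k∈[1..2] ⇒ +0.001362 -0.057195 = -0.055832;  D = -0.055778+0.002465i
d^3_{-1,-1}: k∈[0..2] ⇒ +0.000094 -0.015791 +0.248593 = +0.232896;  D = -0.204533+0.111386i
d^3_{0,-1}: k∈[0..2] ⇒ -0.001492 +0.093980 -0.657569 = -0.565081;  D = -0.327232+0.460690i
d^3_{1,-1}: k∈[0..2] ⇒ +0.011843 -0.331458 +0.869688 = +0.550073;  D = -0.089322+0.542773i
d^3_{2,-1}: k∈[0..1] ⇒ -0.057195 +0.600276 = +0.543081;  D = -0.156026-0.520186i
d^3_{3,-1}: single k=0 term ⇒ +0.160466;  D = +0.108899+0.117858i
Y_3^{m'}(θ=2.5102,φ=1.6359) and Σ D·Y over m':
  (-0.0070-0.0030i)·(+0.0167+0.0842i)  (-0.0558+0.0025i)·(+0.2850-0.0373i)  (-0.2045+0.1114i)·(-0.0280-0.4298i)  (-0.3272+0.4607i)·(-0.0777+0.0000i)  (-0.0893+0.5428i)·(+0.0280-0.4298i)  (-0.1560-0.5202i)·(+0.2850+0.0373i)  (+0.1089+0.1179i)·(-0.0167+0.0842i)
Y_3^-1(R⁻¹ n̂) = +0.257366-0.042126i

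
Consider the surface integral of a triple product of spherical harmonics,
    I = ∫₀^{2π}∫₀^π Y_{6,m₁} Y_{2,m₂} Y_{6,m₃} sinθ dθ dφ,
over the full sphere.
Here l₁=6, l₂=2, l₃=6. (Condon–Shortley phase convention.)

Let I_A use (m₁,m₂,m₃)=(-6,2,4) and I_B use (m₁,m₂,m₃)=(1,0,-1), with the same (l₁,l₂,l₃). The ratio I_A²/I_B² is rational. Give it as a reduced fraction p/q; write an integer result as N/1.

44/169

l's match ⇒ only the (l;m) 3-j factors differ between A and B.
A: triangle coeff Δ(6,2,6) = 1/90090; Σ_t [2,2]: t=2:+1/14515200 = 1/14515200; (3j)²=2/455 [(6 2 6; -6 2 4)], sign=+1
B: triangle coeff Δ(6,2,6) = 1/90090; Σ_t [0,2]: t=0:+1/57600 t=1:−1/17280 t=2:+1/120960 = -13/403200; (3j)²=13/770 [(6 2 6; 1 0 -1)], sign=+1
I_A²/I_B² = (2/455)/(13/770) = 44/169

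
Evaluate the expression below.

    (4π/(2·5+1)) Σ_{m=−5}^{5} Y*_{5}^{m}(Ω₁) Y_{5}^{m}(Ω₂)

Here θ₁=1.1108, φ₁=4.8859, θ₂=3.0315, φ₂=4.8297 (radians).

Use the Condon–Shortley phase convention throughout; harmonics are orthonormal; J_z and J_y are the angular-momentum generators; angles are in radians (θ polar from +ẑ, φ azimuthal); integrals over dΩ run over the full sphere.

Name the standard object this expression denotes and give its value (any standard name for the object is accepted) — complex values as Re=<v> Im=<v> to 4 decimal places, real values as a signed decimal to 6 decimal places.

This sum is the spherical-harmonic addition theorem: it equals the Legendre polynomial P_l(cos γ) of the angle γ between the two directions.
Summing Y*_{l m}(θ₁,φ₁)·Y_{l m}(θ₂,φ₂) over m ∈ [−5, 5]; prefactor 4π/(2·5+1) = 1.142397:
  m=-5: (0.20450 - 0.17338j) × (0.00000 + 0.00001j) = 0.00000 + 0.00000j  (running Σ = 0.00000 + 0.00000j)
  m=-4: (0.32288 + 0.26869j) × (-0.00019 + 0.00010j) = -0.00009 - 0.00002j  (running Σ = -0.00009 - 0.00002j)
  m=-3: (-0.09578 + 0.16708j) × (-0.00125 - 0.00340j) = 0.00069 + 0.00012j  (running Σ = 0.00060 + 0.00010j)
  m=-2: (0.23220 + 0.08398j) × (0.03884 - 0.00928j) = 0.00980 + 0.00111j  (running Σ = 0.01040 + 0.00120j)
  m=-1: (-0.04675 + 0.26671j) × (0.03157 + 0.26788j) = -0.07292 - 0.00410j  (running Σ = -0.06252 - 0.00290j)
  m=0: (0.18956 + 0.00000j) × (-0.85243 + 0.00000j) = -0.16159 + 0.00000j  (running Σ = -0.22411 - 0.00290j)
  m=1: (0.04675 + 0.26671j) × (-0.03157 + 0.26788j) = -0.07292 + 0.00410j  (running Σ = -0.29703 + 0.00120j)
  m=2: (0.23220 - 0.08398j) × (0.03884 + 0.00928j) = 0.00980 - 0.00111j  (running Σ = -0.28723 + 0.00010j)
  m=3: (0.09578 + 0.16708j) × (0.00125 - 0.00340j) = 0.00069 - 0.00012j  (running Σ = -0.28654 - 0.00002j)
  m=4: (0.32288 - 0.26869j) × (-0.00019 - 0.00010j) = -0.00009 + 0.00002j  (running Σ = -0.28663 + 0.00000j)
  m=5: (-0.20450 - 0.17338j) × (-0.00000 + 0.00001j) = 0.00000 - 0.00000j  (running Σ = -0.28663 + 0.00000j)
Σ over m = -0.28663 + 0.00000j; ×(4π/11) → -0.32744 + 0.00000j. Real part: -0.327443

Legendre polynomial (addition theorem), -0.327443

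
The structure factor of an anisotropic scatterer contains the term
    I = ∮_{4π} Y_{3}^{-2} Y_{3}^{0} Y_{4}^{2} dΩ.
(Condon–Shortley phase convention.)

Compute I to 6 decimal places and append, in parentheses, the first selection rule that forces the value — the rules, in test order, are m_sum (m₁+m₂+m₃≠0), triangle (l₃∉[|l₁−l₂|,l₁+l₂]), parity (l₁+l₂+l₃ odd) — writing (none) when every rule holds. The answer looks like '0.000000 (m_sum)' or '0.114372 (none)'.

m-sum 0 ✓  L=10 even ✓  0≤4≤6 ✓
Π(2lᵢ+1) = 7×7×9 = 441
triangle coeff Δ(3,3,4) = 1/34650
Σ_t [0,2]: t=0:+1/72 t=1:−1/16 t=2:+1/72 = -5/144
(3j)²=2/77 [(3 3 4; 0 0 0)], sign=-1
Σ_t [1,2]: t=1:−1/96 t=2:+1/72 = 1/288
(3j)²=1/462 [(3 3 4; -2 0 2)], sign=+1
⇒ 4πI² = 3/121
I = (-1)√(3/121/(4π)) = -0.04441841
No selection rule forces the value: the integral is nonzero (none).

-0.044418 (none)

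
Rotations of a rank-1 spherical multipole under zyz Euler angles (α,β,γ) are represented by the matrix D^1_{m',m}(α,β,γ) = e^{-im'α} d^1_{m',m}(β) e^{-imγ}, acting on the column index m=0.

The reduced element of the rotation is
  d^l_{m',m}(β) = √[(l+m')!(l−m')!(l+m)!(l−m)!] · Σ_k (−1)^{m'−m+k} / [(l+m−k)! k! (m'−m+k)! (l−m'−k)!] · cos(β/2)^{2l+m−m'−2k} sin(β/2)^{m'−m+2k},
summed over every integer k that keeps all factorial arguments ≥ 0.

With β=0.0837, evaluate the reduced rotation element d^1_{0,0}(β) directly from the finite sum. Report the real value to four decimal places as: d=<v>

d=0.9965

d^1_{0,0}(β=0.0837) via the finite sum:
With c≡cos(β/2)=0.999124 and s≡sin(β/2)=0.041838, N=[1·1·1·1]^{1/2}=1.000000
k∈{0,1} keeps every argument non-negative
  k=0: (−1)^0·1.0000/(1)·0.9991^2·0.0418^0 = +0.998250
  k=1: (−1)^1·1.0000/(1)·0.9991^0·0.0418^2 = -0.001750
d^1_{0,0}(0.0837) = +0.998250 -0.001750 = +0.996499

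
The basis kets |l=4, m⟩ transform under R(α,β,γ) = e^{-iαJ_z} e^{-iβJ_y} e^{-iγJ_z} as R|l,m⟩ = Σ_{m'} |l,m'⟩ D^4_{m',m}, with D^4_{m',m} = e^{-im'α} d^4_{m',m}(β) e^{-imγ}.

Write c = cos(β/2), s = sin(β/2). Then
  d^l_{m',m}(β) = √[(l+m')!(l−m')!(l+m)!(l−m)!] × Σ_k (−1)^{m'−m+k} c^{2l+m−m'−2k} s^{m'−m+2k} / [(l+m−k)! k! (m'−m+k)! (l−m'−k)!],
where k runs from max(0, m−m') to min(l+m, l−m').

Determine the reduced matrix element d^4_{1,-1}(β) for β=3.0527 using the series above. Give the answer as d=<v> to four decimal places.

d^4_{1,-1}(β=3.0527) via the finite sum:
c=cos(3.052700/2)=0.044432, s=sin(3.052700/2)=0.999012; N=√[120·6·6·120]=720.000000
Admissible k: 0..3 (factorial args all ≥0)
  k=0: (−1)^2·720.0000/(72)·0.0444^6·0.9990^2 = +0.000000
  k=1: (−1)^3·720.0000/(24)·0.0444^4·0.9990^4 = -0.000116
  k=2: (−1)^4·720.0000/(48)·0.0444^2·0.9990^6 = +0.029438
  k=3: (−1)^5·720.0000/(720)·0.0444^0·0.9990^8 = -0.992127
d^4_{1,-1}(3.0527) = +0.000000 -0.000116 +0.029438 -0.992127 = -0.962805

d=-0.9628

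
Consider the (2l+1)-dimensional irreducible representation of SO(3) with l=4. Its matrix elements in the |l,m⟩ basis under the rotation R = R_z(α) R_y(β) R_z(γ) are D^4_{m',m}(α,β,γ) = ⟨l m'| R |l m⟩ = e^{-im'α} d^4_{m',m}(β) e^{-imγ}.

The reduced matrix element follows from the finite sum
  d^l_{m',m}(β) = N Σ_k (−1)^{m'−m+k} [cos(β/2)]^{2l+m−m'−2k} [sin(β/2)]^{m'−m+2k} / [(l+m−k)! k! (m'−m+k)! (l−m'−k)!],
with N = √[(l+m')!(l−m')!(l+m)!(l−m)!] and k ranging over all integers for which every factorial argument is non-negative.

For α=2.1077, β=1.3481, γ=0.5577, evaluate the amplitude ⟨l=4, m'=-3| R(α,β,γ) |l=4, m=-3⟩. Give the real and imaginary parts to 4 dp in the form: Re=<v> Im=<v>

Re=0.0682 Im=-0.4766

First d^4_{-3,-3}(β=1.3481), then the phase factors e^{-i(-3)α} and e^{-i(-3)γ}:
c=cos(1.348100/2)=0.781300, s=sin(1.348100/2)=0.624155; N=√[1·5040·1·5040]=5040.000000
The bounds max(0,m−m')=0 and min(l+m,l−m')=1 give 2 terms
  k=0: (−1)^0·5040.0000/(5040)·0.7813^8·0.6242^0 = +0.138849
  k=1: (−1)^1·5040.0000/(720)·0.7813^6·0.6242^2 = -0.620285
d^4_{-3,-3}(1.3481) = +0.138849 -0.620285 = -0.481436
Phases: e^{-i·(-3)·2.1077}=+0.999204+0.039904i, e^{-i·(-3)·0.5577}=-0.102125+0.994772i ⇒ D=+0.068238-0.476575i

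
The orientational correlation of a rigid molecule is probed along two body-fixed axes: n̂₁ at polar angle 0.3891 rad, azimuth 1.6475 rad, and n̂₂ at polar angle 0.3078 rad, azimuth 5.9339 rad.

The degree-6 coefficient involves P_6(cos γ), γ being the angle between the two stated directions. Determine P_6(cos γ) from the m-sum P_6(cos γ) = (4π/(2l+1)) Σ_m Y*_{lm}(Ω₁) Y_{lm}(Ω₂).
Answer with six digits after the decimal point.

Expand P_6 via completeness: Σ_{m} conj(Y_{6,m}) at Ω₁ times Y_{6,m} at Ω₂ —
  m=-6: Y*=-0.00129 - 0.00064j  Y=-0.00019 + 0.00032j  product 0.00000 - 0.00000j
  m=-5: Y*=-0.00455 + 0.01128j  Y=-0.00071 + 0.00401j  product -0.00004 - 0.00003j
  m=-4: Y*=0.05929 + 0.01878j  Y=0.00467 + 0.02662j  product -0.00022 + 0.00167j
  m=-3: Y*=0.04816 - 0.20558j  Y=0.06027 + 0.10454j  product 0.02439 - 0.00735j
  m=-2: Y*=-0.45282 - 0.07002j  Y=0.27178 + 0.22825j  product -0.10709 - 0.12239j
  m=-1: Y*=-0.03881 + 0.50500j  Y=0.55589 + 0.20246j  product -0.12382 + 0.27287j
  m=+0: Y*=-0.06592 + 0.00000j  Y=0.22795 + 0.00000j  product -0.01503 + 0.00000j
  m=+1: Y*=0.03881 + 0.50500j  Y=-0.55589 + 0.20246j  product -0.12382 - 0.27287j
  m=+2: Y*=-0.45282 + 0.07002j  Y=0.27178 - 0.22825j  product -0.10709 + 0.12239j
  m=+3: Y*=-0.04816 - 0.20558j  Y=-0.06027 + 0.10454j  product 0.02439 + 0.00735j
  m=+4: Y*=0.05929 - 0.01878j  Y=0.00467 - 0.02662j  product -0.00022 - 0.00167j
  m=+5: Y*=0.00455 + 0.01128j  Y=0.00071 + 0.00401j  product -0.00004 + 0.00003j
  m=+6: Y*=-0.00129 + 0.00064j  Y=-0.00019 - 0.00032j  product 0.00000 + 0.00000j
Σ over m = -0.42858 + 0.00000j; ×(4π/13) → -0.41428 + 0.00000j. Real part: -0.414284

-0.414284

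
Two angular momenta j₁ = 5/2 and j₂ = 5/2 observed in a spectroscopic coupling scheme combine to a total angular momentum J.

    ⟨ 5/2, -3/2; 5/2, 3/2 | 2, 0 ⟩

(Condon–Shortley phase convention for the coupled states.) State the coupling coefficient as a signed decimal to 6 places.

-0.109109  (= −√(1/84))

j₁+j₂−J=3  J+j₁−j₂=2  J−j₁+j₂=2  j₁+j₂+J+1=8
(j₁±m₁, j₂±m₂, J±M) = (1,4,4,1,2,2)
P² = 48/7
sum k=2..3:
  [2] +1/8 = 1/8
  [3] −1/6 = -1/6
S = -1/24
C² = P²·S² = 1/84 ; C = -0.109109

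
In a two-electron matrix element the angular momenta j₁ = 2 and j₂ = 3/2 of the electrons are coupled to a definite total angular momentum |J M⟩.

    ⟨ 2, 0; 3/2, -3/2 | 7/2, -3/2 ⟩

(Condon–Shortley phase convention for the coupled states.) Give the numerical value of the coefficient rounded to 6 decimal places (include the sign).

+0.534522  (= +√(2/7))

triangle: 0!*4!*3!/8! = 144/40320
(j±m)!: 2!*2!*0!*3!*2!*5! = 5760
prefactor² = (2J+1)*Δ*N² = 1152/7
  k=0: +1/(0!*0!*2!*0!*2!*3!) = 1/24
Σ = 1/24  ⇒  CG² = 1152/7*(1/24)² = 2/7
CG = +√(2/7) = +0.534522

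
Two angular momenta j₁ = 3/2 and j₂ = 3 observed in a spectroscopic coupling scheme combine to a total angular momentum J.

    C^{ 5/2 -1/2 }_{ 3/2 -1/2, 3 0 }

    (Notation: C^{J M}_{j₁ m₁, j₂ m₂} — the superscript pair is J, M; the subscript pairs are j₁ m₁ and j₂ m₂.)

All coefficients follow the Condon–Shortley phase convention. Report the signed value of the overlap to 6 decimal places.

−√(6/35) = -0.414039

j₁+j₂−J=2  J+j₁−j₂=1  J−j₁+j₂=4  j₁+j₂+J+1=8
(j₁±m₁, j₂±m₂, J±M) = (1,2,3,3,2,3)
P² = 216/35
sum k=1..2:
  [1] −1/4 = -1/4
  [2] +1/12 = 1/12
S = -1/6
C² = P²·S² = 6/35 ; C = -0.414039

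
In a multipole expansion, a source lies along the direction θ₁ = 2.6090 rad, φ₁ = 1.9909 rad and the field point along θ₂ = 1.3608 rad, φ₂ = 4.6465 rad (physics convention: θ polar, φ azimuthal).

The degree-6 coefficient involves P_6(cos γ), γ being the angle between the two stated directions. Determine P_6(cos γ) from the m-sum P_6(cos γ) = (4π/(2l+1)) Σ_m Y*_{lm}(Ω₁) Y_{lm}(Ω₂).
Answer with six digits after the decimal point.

0.124591

Summing Y*_{l m}(θ₁,φ₁)·Y_{l m}(θ₂,φ₂) over m ∈ [−6, 6]; prefactor 4π/(2·6+1) = 0.966644:
  term(m=-6) = -0.003412+0.000783i   from Y*(Ω₁)=+0.006734-0.004817i, Y(Ω₂)=-0.390193-0.162829i
  term(m=-5) = -0.011504+0.009921i   from Y*(Ω₁)=+0.041993+0.024589i, Y(Ω₂)=-0.100993+0.295383i
  term(m=-4) = +0.010556-0.026961i   from Y*(Ω₁)=-0.018588+0.168888i, Y(Ω₂)=-0.164523-0.044394i
  term(m=-3) = -0.013683-0.120770i   from Y*(Ω₁)=-0.361234+0.115907i, Y(Ω₂)=-0.062916+0.314138i
  term(m=-2) = +0.024034+0.035220i   from Y*(Ω₁)=-0.326014-0.363864i, Y(Ω₂)=-0.086519-0.011468i
  term(m=-1) = +0.045872+0.024232i   from Y*(Ω₁)=+0.067023-0.150041i, Y(Ω₂)=-0.020786+0.315016i
  term(m=+0) = +0.025166+0.000000i   from Y*(Ω₁)=-0.390736-0.000000i, Y(Ω₂)=-0.064407+0.000000i
  term(m=+1) = +0.045872-0.024232i   from Y*(Ω₁)=-0.067023-0.150041i, Y(Ω₂)=+0.020786+0.315016i
  term(m=+2) = +0.024034-0.035220i   from Y*(Ω₁)=-0.326014+0.363864i, Y(Ω₂)=-0.086519+0.011468i
  term(m=+3) = -0.013683+0.120770i   from Y*(Ω₁)=+0.361234+0.115907i, Y(Ω₂)=+0.062916+0.314138i
  term(m=+4) = +0.010556+0.026961i   from Y*(Ω₁)=-0.018588-0.168888i, Y(Ω₂)=-0.164523+0.044394i
  term(m=+5) = -0.011504-0.009921i   from Y*(Ω₁)=-0.041993+0.024589i, Y(Ω₂)=+0.100993+0.295383i
  term(m=+6) = -0.003412-0.000783i   from Y*(Ω₁)=+0.006734+0.004817i, Y(Ω₂)=-0.390193+0.162829i
Total Σ_m = +0.128890+0.000000i. Multiply by 0.966644: +0.124591+0.000000i. P_6(cos γ) = 0.124591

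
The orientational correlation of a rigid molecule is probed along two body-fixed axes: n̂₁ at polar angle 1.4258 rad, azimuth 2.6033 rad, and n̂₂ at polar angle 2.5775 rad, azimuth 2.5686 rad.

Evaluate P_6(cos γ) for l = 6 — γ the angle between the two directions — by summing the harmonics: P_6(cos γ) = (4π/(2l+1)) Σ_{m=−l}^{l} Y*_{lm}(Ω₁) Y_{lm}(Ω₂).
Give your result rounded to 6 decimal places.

Expand P_6 via completeness: Σ_{m} conj(Y_{6,m}) at Ω₁ times Y_{6,m} at Ω₂ —
  [-6]  conj(Y_{6,-6})(Ω₁) = (-0.451694, 0.039926) ; Y_{6,-6}(Ω₂) = (-0.010791, -0.003295) ; Δ = (0.005006, 0.001058)
  [-5]  conj(Y_{6,-5})(Ω₁) = (0.206525, 0.099796) ; Y_{6,-5}(Ω₂) = (-0.059432, 0.016873) ; Δ = (-0.013958, -0.002446)
  [-4]  conj(Y_{6,-4})(Ω₁) = (0.144922, 0.220057) ; Y_{6,-4}(Ω₂) = (-0.131961, 0.150101) ; Δ = (-0.052155, -0.007286)
  [-3]  conj(Y_{6,-3})(Ω₁) = (-0.011132, -0.252374) ; Y_{6,-3}(Ω₂) = (-0.060311, 0.404022) ; Δ = (0.102636, 0.010723)
  [-2]  conj(Y_{6,-2})(Ω₁) = (0.096597, -0.179278) ; Y_{6,-2}(Ω₂) = (0.190920, 0.422058) ; Δ = (0.094108, 0.006542)
  [-1]  conj(Y_{6,-1})(Ω₁) = (-0.221912, 0.132506) ; Y_{6,-1}(Ω₂) = (0.063477, 0.040955) ; Δ = (-0.019513, -0.000677)
  [+0]  conj(Y_{6,0})(Ω₁) = (-0.187091, -0.000000) ; Y_{6,0}(Ω₂) = (-0.415219, 0.000000) ; Δ = (0.077684, 0.000000)
  [+1]  conj(Y_{6,1})(Ω₁) = (0.221912, 0.132506) ; Y_{6,1}(Ω₂) = (-0.063477, 0.040955) ; Δ = (-0.019513, 0.000677)
  [+2]  conj(Y_{6,2})(Ω₁) = (0.096597, 0.179278) ; Y_{6,2}(Ω₂) = (0.190920, -0.422058) ; Δ = (0.094108, -0.006542)
  [+3]  conj(Y_{6,3})(Ω₁) = (0.011132, -0.252374) ; Y_{6,3}(Ω₂) = (0.060311, 0.404022) ; Δ = (0.102636, -0.010723)
  [+4]  conj(Y_{6,4})(Ω₁) = (0.144922, -0.220057) ; Y_{6,4}(Ω₂) = (-0.131961, -0.150101) ; Δ = (-0.052155, 0.007286)
  [+5]  conj(Y_{6,5})(Ω₁) = (-0.206525, 0.099796) ; Y_{6,5}(Ω₂) = (0.059432, 0.016873) ; Δ = (-0.013958, 0.002446)
  [+6]  conj(Y_{6,6})(Ω₁) = (-0.451694, -0.039926) ; Y_{6,6}(Ω₂) = (-0.010791, 0.003295) ; Δ = (0.005006, -0.001058)
Σ over m = (0.309932, 0.000000); ×(4π/13) → (0.299594, 0.000000). Real part: 0.299594

0.299594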